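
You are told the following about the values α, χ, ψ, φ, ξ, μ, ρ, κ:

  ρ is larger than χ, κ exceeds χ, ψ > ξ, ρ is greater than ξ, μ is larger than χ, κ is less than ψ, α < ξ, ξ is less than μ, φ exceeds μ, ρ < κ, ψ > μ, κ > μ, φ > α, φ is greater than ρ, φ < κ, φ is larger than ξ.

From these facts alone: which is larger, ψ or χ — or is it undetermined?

χ < μ and μ < φ give χ < φ.
With φ < κ: χ < μ < φ < κ.
Then κ < ψ extends the chain to ψ.
So ψ is larger.

ψ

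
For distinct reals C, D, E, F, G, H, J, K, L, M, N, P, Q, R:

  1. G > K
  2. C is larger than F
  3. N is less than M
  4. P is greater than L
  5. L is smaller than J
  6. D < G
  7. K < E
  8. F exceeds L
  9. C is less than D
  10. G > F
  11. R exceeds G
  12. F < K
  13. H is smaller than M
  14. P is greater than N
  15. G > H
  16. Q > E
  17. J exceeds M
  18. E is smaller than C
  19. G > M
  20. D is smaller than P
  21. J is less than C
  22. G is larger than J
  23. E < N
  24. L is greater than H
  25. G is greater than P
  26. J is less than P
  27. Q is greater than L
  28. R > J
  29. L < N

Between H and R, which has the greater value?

The relevant relations are H < L; L < F; F < K; K < E; E < N; N < M; M < J; J < C; C < D; D < G; G < R.
Together: H < L < F < K < E < N < M < J < C < D < G < R.
So H < R; R is the larger of the two.

R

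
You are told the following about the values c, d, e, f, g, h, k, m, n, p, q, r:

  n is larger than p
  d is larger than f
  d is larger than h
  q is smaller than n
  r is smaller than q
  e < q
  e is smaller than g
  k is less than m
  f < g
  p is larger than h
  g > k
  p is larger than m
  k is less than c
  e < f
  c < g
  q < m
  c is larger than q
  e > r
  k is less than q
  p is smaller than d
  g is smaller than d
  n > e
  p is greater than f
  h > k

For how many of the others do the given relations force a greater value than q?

The elements the relations force above q are c, g, m, p, n, d — no chain reaches any other.
That is 6.

6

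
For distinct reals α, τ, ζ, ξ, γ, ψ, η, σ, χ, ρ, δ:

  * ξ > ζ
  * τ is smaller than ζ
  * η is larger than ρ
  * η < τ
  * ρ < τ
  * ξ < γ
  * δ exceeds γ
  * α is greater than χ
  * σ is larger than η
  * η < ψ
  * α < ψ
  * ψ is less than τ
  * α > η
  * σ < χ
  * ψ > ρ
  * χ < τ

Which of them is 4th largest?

Chaining the given pairs: ρ < η < σ < χ < α < ψ < τ < ζ < ξ < γ < δ.
Counting 4 from the largest end gives ζ.

ζ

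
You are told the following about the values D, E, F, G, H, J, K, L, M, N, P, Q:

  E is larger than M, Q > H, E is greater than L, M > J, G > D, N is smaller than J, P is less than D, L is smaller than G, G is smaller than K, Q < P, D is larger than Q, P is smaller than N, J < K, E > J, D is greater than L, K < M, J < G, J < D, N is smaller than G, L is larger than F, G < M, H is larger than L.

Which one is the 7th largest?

The consecutive relations fix a unique order: F < L < H < Q < P < N < J < D < G < K < M < E.
The 7th largest is N.

N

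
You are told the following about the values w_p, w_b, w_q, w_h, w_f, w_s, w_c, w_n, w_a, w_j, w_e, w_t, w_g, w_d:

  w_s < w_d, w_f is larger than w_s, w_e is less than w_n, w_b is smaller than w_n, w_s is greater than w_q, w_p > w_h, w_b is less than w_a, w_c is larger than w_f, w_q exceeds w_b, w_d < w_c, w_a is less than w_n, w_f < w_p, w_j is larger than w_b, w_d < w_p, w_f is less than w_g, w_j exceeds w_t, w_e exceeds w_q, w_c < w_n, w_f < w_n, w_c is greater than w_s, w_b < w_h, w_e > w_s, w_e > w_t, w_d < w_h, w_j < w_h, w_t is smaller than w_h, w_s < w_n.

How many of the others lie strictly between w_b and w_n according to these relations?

The relations place w_b below w_n. An element lies strictly between them when it is forced above w_b and also forced below w_n.
Above w_b: {w_q, w_j, w_s, w_e, w_d, w_h, w_f, w_a, w_p, w_g, w_c}. Below w_n: {w_t, w_q, w_s, w_e, w_d, w_f, w_a, w_c}.
Intersection: {w_q, w_s, w_e, w_d, w_f, w_a, w_c} — 7.

7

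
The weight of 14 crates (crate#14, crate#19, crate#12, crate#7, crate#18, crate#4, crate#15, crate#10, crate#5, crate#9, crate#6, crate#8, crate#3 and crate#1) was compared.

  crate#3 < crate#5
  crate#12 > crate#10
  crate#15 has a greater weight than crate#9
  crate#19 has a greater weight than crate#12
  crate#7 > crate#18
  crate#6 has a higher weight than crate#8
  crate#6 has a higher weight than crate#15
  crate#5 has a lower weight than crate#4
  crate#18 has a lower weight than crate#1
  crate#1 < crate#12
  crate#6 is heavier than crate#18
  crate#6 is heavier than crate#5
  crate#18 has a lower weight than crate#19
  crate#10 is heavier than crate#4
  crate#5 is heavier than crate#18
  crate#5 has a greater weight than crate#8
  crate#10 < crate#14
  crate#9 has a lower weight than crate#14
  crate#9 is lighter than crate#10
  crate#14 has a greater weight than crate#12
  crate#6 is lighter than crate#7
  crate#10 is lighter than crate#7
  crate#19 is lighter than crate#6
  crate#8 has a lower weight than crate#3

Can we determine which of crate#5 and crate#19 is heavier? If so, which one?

crate#5 < crate#4 < crate#10 < crate#12 < crate#19, by transitivity through crate#4, crate#10, crate#12.
So crate#19 is heavier.

crate#19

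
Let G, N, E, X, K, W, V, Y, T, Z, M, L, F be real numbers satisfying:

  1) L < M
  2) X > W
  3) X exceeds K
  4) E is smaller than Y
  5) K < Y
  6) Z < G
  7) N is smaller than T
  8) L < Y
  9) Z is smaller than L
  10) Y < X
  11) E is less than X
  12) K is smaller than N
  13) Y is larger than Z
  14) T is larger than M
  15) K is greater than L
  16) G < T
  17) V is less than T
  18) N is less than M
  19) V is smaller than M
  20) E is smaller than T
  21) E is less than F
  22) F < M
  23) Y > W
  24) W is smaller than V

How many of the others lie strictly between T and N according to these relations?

1

The relations place N below T. An element lies strictly between them when it is forced above N and also forced below T.
Above N: {M}. Below T: {Z, L, W, K, V, E, G, F, M}.
Intersection: {M} — 1.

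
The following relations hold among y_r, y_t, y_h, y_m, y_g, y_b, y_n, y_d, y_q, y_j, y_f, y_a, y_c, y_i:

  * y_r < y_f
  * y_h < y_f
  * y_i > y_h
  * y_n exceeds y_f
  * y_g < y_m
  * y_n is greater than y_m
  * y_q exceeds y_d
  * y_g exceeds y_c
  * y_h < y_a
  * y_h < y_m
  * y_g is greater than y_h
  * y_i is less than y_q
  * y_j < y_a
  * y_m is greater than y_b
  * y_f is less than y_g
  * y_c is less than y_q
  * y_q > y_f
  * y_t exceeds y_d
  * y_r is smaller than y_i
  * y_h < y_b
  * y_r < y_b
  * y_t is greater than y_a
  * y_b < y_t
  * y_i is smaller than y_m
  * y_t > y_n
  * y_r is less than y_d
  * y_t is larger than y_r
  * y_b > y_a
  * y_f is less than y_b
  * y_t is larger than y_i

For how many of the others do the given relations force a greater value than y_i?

4

Directly above y_i: y_m, y_q, y_t.
One step further: y_n (4 so far).
Nothing else is reachable above y_i; 4 in all.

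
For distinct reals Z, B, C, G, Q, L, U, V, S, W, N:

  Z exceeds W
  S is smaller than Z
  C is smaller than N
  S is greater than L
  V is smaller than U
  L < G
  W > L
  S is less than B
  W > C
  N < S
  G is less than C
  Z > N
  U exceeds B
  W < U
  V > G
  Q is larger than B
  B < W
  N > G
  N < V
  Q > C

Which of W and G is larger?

W

Chaining the given relations: G < C < N < S < B < W.
So G < W; W is the larger of the two.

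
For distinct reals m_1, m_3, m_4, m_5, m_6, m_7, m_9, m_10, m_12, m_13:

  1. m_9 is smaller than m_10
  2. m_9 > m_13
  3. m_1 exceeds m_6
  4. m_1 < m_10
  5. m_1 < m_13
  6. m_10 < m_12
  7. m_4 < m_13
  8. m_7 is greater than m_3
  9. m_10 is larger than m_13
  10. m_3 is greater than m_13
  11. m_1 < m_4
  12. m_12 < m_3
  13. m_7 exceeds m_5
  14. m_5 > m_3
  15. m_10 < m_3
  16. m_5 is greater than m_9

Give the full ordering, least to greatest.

Nothing is placed below m_6, so it is least; from there m_6 < m_1; m_1 < m_4; m_4 < m_13; m_13 < m_9; m_9 < m_10; m_10 < m_12; m_12 < m_3; m_3 < m_5; m_5 < m_7, each given directly.

m_6 < m_1 < m_4 < m_13 < m_9 < m_10 < m_12 < m_3 < m_5 < m_7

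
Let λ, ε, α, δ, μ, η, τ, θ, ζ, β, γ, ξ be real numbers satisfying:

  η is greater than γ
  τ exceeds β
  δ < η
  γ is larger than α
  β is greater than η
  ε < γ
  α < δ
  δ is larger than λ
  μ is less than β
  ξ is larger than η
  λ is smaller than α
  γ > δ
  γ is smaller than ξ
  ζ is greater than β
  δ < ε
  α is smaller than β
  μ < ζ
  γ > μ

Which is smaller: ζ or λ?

λ

Following the relations from λ: λ < α < δ < ε < γ < η < β < ζ.
So λ < ζ; λ is the smaller of the two.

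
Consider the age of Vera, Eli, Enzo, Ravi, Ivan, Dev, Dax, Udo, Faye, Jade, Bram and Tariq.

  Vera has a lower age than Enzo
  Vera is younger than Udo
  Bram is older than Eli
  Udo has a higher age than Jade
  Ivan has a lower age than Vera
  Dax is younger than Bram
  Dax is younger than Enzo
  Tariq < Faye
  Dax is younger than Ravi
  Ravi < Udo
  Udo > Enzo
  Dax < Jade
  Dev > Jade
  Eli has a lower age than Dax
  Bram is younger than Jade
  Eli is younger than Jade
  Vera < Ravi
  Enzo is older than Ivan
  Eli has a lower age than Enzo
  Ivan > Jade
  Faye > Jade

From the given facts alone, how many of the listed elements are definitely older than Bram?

From Bram the given relations immediately reach Jade.
From those, Ivan, Dev, Udo, Faye — 5 in total.
From those, Vera, Enzo — 7 in total.
From those, Ravi — 8 in total.
No other element is forced above Bram by the given relations, so the count is 8.

8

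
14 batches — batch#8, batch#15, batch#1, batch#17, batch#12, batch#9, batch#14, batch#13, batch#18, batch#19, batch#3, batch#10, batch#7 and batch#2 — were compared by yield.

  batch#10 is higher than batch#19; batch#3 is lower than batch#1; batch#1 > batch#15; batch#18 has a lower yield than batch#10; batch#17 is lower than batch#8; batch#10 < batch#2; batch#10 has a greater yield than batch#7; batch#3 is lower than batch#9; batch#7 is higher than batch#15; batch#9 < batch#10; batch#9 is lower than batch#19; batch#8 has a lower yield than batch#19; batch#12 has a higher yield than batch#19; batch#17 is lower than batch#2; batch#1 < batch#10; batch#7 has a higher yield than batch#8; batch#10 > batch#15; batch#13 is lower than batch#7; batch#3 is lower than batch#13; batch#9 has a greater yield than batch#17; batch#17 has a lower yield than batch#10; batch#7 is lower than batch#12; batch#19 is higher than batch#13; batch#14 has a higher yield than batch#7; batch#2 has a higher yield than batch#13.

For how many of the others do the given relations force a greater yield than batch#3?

9

Directly above batch#3: batch#13, batch#1, batch#9.
One step further: batch#7, batch#19, batch#10, batch#2 (7 so far).
One step further: batch#12, batch#14 (9 so far).
No other element is forced above batch#3 by the given relations, so the count is 9.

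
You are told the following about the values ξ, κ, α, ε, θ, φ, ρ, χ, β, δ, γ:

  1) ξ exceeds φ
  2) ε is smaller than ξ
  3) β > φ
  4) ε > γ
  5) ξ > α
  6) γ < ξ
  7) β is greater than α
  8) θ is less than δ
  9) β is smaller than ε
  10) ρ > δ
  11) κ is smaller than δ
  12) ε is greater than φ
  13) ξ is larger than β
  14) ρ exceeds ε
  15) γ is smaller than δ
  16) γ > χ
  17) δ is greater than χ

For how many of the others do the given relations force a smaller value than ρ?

9

The elements the relations force below ρ are κ, φ, α, θ, β, χ, γ, ε, δ — no chain reaches any other.
That is 9.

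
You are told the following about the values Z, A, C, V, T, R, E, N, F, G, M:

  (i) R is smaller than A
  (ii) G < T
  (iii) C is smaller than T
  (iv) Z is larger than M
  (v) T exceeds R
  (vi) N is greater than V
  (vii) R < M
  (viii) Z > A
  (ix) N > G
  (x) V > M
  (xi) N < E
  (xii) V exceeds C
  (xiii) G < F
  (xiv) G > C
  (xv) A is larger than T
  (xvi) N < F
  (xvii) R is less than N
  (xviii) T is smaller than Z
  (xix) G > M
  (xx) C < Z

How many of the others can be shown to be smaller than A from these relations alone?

From A the given relations immediately reach R, T.
From those, C, G — 4 in total.
From those, M — 5 in total.
Nothing else is reachable below A; 5 in all.

5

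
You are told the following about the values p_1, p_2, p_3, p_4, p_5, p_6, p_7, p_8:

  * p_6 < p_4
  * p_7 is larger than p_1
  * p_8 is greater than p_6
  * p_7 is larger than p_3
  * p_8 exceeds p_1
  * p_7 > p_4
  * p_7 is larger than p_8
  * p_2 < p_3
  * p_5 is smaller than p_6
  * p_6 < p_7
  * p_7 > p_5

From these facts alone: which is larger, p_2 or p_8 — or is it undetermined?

undetermined

Following every chain through p_2: above p_2 we get p_3, p_7.
p_8 is not reached, and no chain runs the other way from p_8 to p_2.
So the given relations leave the order of p_2 and p_8 undetermined.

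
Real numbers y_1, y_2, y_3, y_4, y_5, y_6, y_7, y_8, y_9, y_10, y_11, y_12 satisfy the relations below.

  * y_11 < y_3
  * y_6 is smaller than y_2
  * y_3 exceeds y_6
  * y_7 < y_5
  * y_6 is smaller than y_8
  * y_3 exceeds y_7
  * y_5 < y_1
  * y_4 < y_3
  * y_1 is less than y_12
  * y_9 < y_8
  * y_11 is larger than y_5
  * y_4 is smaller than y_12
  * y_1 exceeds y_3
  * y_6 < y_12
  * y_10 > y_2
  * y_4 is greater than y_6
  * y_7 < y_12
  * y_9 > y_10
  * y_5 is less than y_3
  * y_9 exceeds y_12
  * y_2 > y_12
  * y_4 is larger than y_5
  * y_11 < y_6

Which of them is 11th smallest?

The consecutive relations fix a unique order: y_7 < y_5 < y_11 < y_6 < y_4 < y_3 < y_1 < y_12 < y_2 < y_10 < y_9 < y_8.
The 11th smallest is y_9.

y_9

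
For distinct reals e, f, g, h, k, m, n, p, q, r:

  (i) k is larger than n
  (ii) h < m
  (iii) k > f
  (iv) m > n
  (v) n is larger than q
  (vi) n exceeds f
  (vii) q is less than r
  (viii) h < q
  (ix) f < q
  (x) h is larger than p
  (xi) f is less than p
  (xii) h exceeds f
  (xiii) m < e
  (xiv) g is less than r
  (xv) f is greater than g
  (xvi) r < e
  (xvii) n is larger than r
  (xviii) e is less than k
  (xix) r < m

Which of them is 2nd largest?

e

Chaining the given pairs: g < f < p < h < q < r < n < m < e < k.
Counting 2 from the largest end gives e.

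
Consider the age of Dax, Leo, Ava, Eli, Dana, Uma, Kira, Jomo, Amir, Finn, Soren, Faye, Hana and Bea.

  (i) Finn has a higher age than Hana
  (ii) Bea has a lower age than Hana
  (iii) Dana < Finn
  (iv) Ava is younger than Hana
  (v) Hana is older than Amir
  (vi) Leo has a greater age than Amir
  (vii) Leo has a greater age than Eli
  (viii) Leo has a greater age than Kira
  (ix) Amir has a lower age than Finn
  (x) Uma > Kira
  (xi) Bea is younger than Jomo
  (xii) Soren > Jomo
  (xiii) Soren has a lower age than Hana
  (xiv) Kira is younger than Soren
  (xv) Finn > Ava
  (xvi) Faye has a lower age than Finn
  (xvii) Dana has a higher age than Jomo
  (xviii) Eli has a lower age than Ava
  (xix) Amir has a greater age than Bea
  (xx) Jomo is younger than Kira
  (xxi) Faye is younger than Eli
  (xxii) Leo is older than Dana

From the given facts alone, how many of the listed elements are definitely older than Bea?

From Bea the given relations immediately reach Jomo, Amir, Hana.
From those, Dana, Kira, Soren, Finn, Leo — 8 in total.
From those, Uma — 9 in total.
Nothing else is reachable above Bea; 9 in all.

9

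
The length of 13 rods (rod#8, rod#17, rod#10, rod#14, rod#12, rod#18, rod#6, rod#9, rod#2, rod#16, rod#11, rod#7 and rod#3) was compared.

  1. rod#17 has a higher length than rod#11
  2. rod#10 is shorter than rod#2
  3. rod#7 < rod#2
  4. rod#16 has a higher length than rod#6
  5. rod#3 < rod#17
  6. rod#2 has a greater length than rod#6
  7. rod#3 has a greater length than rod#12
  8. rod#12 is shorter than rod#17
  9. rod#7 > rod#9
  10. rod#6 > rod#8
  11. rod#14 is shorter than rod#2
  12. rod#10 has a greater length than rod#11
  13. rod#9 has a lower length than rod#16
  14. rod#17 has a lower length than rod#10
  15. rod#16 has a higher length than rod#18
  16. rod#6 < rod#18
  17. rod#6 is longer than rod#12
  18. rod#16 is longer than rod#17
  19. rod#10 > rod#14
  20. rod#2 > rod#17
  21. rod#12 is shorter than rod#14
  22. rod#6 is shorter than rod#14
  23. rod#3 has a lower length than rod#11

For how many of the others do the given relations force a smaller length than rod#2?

10

From rod#2 the given relations immediately reach rod#6, rod#17, rod#14, rod#10, rod#7.
From those, rod#12, rod#3, rod#11, rod#8, rod#9 — 10 in total.
Nothing else is reachable below rod#2; 10 in all.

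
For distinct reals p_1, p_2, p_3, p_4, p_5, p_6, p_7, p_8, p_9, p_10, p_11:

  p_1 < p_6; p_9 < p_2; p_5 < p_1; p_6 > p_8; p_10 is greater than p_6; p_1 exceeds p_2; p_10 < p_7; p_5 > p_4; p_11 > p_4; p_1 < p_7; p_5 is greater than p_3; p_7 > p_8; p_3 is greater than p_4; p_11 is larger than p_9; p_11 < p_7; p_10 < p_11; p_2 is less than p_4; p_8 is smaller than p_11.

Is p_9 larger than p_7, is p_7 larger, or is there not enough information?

p_7

Link the given pairs in sequence: p_9 < p_2; p_2 < p_4; p_4 < p_3; p_3 < p_5; p_5 < p_1; p_1 < p_6; p_6 < p_10; p_10 < p_11; p_11 < p_7.
Chaining these gives p_9 < p_2 < p_4 < p_3 < p_5 < p_1 < p_6 < p_10 < p_11 < p_7.
So p_7 is larger.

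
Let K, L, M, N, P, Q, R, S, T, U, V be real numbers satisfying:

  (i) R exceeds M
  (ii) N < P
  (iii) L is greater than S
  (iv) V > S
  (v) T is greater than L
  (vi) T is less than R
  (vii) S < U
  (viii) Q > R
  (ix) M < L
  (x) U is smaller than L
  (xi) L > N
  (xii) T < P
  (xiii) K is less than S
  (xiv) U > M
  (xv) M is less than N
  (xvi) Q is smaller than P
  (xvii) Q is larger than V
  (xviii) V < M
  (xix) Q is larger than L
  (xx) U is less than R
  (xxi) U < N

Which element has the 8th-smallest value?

Piecing the relations together gives one ordering: K < S < V < M < U < N < L < T < R < Q < P.
Counting 8 from the smallest end gives T.

T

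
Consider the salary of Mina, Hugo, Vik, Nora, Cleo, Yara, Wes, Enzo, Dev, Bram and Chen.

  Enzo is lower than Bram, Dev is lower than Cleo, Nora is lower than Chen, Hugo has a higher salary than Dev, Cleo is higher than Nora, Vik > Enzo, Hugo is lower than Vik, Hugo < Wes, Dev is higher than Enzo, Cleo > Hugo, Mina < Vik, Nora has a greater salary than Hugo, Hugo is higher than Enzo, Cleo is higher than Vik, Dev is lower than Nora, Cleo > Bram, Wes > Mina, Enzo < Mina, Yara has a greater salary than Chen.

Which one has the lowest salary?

Chaining upward from Enzo: directly above it, Mina, Dev, Hugo, Bram, Vik; then Nora, Cleo, Wes; then Chen; then Yara.
That covers every other element, and nothing is given below Enzo, so Enzo is the lowest salary.

Enzo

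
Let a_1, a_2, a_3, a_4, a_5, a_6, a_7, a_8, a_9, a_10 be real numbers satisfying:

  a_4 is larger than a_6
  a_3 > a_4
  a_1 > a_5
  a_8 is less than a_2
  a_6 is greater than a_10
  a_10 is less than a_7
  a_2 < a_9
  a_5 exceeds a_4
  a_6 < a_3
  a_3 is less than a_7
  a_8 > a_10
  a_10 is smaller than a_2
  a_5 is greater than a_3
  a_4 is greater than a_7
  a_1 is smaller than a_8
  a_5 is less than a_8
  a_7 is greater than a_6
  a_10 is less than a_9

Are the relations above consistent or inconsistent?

Chaining the given relations yields a_3 < a_7 < a_4, so a_3 < a_4. But one relation states a_4 < a_3. These cannot both hold.

inconsistent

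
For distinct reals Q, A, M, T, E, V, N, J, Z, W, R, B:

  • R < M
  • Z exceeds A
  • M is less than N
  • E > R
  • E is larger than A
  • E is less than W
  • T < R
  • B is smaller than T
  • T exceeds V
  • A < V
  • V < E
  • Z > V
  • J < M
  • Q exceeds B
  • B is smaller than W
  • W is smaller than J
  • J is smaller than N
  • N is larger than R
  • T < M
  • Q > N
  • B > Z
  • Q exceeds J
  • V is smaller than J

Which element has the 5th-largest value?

The consecutive relations fix a unique order: A < V < Z < B < T < R < E < W < J < M < N < Q.
The 5th largest is W.

W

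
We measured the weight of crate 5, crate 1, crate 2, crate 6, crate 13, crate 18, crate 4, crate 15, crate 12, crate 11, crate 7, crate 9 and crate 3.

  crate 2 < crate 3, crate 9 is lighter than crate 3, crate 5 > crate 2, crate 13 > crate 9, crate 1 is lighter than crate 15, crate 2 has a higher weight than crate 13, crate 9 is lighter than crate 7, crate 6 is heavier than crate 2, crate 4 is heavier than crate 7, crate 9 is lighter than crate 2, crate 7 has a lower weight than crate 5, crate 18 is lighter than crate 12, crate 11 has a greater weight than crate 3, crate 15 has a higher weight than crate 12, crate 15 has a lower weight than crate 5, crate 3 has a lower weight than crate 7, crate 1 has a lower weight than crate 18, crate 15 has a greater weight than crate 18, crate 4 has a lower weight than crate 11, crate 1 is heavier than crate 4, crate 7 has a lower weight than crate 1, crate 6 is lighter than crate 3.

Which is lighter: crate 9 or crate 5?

crate 9

The relevant relations are crate 9 < crate 13; crate 13 < crate 2; crate 2 < crate 6; crate 6 < crate 3; crate 3 < crate 7; crate 7 < crate 4; crate 4 < crate 1; crate 1 < crate 18; crate 18 < crate 12; crate 12 < crate 15; crate 15 < crate 5.
Chaining these gives crate 9 < crate 13 < crate 2 < crate 6 < crate 3 < crate 7 < crate 4 < crate 1 < crate 18 < crate 12 < crate 15 < crate 5.
So crate 9 < crate 5; crate 9 is the lighter of the two.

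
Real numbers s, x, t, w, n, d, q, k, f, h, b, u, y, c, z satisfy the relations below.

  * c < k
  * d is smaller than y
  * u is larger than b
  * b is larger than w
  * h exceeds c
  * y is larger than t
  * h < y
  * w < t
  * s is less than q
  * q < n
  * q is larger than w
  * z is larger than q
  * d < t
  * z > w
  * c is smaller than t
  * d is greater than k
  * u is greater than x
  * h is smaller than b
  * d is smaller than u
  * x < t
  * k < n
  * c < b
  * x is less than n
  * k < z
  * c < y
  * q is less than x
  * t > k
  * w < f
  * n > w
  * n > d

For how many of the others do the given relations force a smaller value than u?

From u the given relations immediately reach x, d, b.
From those, c, h, k, w, q — 8 in total.
From those, s — 9 in total.
No other element is forced below u by the given relations, so the count is 9.

9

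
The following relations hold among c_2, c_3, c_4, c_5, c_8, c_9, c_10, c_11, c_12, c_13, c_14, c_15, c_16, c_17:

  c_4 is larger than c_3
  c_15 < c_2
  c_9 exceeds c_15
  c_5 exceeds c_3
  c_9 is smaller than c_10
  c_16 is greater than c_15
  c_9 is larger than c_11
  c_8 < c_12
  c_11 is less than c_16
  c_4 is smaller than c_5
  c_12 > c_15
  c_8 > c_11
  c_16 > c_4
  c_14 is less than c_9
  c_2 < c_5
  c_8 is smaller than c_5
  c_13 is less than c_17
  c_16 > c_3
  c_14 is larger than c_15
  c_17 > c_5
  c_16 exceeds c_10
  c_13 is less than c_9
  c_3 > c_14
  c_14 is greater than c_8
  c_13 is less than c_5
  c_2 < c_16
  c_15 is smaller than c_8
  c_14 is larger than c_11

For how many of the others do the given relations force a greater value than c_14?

7

Directly above c_14: c_3, c_9.
One step further: c_4, c_5, c_10, c_16 (6 so far).
One step further: c_17 (7 so far).
No other element is forced above c_14 by the given relations, so the count is 7.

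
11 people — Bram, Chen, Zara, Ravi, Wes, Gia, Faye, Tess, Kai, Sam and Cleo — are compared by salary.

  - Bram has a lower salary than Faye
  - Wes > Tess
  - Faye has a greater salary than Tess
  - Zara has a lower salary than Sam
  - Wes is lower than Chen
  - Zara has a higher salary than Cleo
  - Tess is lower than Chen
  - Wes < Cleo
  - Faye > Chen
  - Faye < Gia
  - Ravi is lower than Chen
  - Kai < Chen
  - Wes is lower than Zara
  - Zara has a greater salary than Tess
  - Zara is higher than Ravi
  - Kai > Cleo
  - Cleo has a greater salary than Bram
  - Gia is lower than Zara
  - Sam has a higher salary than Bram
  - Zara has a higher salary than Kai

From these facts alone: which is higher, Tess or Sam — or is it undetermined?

Sam

Following the relations from Tess: Tess < Wes < Cleo < Kai < Chen < Faye < Gia < Zara < Sam.
So Sam is higher.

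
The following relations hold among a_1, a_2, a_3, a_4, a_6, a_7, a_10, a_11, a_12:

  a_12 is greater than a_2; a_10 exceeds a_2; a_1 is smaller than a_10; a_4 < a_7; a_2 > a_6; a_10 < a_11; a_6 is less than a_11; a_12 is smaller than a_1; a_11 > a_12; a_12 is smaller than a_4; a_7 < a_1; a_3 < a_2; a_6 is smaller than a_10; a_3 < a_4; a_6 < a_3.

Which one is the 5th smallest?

a_4

The consecutive relations fix a unique order: a_6 < a_3 < a_2 < a_12 < a_4 < a_7 < a_1 < a_10 < a_11.
The 5th smallest is a_4.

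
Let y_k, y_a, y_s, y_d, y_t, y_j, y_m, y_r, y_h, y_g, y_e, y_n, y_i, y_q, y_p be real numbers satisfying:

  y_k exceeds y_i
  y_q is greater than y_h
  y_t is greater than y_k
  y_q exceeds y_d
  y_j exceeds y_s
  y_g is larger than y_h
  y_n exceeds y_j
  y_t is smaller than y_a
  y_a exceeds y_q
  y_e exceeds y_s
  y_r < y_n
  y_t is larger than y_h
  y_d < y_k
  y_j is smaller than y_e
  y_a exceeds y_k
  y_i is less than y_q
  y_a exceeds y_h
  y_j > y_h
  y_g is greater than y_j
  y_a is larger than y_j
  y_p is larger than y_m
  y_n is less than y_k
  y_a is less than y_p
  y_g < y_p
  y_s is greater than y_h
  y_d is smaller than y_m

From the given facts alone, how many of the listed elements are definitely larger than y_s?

8

From y_s the given relations immediately reach y_j, y_e.
From those, y_n, y_g, y_a — 5 in total.
From those, y_k, y_p — 7 in total.
From those, y_t — 8 in total.
No other element is forced above y_s by the given relations, so the count is 8.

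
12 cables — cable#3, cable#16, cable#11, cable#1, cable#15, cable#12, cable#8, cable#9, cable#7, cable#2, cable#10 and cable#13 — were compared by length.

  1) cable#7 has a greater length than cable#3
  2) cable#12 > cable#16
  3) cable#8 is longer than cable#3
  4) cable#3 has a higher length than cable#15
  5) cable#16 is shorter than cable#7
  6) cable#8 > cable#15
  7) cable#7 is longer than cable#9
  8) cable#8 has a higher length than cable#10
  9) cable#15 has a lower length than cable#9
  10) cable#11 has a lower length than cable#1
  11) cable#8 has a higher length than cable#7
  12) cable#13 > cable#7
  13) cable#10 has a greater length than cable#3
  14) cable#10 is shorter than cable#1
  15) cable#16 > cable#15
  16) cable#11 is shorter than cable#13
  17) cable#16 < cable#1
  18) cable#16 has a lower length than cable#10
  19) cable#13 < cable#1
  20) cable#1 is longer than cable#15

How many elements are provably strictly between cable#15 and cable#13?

Chaining upward from cable#15 reaches: cable#16, cable#3, cable#9, cable#10, cable#7, cable#1, cable#8, cable#12.
Chaining downward from cable#13 reaches: cable#11, cable#16, cable#3, cable#9, cable#7.
Strictly between cable#15 and cable#13 are those in both lists: cable#16, cable#3, cable#9, cable#7 — 4 elements.

4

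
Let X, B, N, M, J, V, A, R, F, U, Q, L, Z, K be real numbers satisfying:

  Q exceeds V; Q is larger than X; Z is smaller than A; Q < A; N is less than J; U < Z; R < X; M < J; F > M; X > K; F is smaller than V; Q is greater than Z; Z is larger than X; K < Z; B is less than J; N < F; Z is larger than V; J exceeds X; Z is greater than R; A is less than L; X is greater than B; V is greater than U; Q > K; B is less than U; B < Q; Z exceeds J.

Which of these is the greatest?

L

M is not greatest since M < F; N is not greatest since N < J; R is not greatest since R < X; K is not greatest since K < X; F is not greatest since F < V; B is not greatest since B < X; U is not greatest since U < V; X is not greatest since X < Z; V is not greatest since V < Q; J is not greatest since J < Z; Z is not greatest since Z < A; Q is not greatest since Q < A; A is not greatest since A < L.
Only L has nothing above it, so L is the greatest.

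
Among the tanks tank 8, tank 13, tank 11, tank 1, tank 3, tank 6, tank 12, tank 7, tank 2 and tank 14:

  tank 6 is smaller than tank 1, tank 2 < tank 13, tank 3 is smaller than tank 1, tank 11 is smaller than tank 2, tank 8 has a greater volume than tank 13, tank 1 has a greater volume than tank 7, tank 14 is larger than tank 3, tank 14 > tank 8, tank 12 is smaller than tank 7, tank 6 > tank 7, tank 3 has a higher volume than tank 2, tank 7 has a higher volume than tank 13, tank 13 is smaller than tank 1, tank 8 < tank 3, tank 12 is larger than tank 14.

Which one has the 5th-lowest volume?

Chaining the given pairs: tank 11 < tank 2 < tank 13 < tank 8 < tank 3 < tank 14 < tank 12 < tank 7 < tank 6 < tank 1.
Counting 5 from the smallest end gives tank 3.

tank 3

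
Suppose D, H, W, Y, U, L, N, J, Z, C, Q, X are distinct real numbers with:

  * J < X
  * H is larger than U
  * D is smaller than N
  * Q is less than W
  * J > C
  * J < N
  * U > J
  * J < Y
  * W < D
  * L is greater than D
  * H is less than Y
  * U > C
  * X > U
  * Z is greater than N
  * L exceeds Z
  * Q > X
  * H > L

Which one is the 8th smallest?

Chaining the given pairs: C < J < U < X < Q < W < D < N < Z < L < H < Y.
The 8th smallest is N.

N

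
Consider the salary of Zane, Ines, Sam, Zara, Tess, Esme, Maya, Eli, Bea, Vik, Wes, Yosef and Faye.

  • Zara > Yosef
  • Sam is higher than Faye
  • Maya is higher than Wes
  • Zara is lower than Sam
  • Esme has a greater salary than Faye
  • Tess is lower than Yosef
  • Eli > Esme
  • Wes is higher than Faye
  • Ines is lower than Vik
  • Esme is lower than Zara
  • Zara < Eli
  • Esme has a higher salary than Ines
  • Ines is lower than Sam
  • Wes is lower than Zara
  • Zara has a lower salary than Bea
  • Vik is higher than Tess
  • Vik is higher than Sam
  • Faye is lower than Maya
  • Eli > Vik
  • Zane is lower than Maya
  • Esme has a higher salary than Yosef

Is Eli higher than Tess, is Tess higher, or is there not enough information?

Link the given pairs in sequence: Tess < Yosef; Yosef < Esme; Esme < Zara; Zara < Sam; Sam < Vik; Vik < Eli.
Chaining these gives Tess < Yosef < Esme < Zara < Sam < Vik < Eli.
So Eli is higher.

Eli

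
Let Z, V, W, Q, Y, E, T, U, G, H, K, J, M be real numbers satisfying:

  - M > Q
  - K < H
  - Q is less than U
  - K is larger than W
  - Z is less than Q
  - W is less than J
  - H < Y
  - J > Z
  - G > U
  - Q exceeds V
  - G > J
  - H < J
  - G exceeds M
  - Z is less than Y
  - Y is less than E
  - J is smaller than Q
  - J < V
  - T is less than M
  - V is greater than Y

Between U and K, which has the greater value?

Following the relations from K: K < H < J < V < Q < U.
So K < U; U is the larger of the two.

U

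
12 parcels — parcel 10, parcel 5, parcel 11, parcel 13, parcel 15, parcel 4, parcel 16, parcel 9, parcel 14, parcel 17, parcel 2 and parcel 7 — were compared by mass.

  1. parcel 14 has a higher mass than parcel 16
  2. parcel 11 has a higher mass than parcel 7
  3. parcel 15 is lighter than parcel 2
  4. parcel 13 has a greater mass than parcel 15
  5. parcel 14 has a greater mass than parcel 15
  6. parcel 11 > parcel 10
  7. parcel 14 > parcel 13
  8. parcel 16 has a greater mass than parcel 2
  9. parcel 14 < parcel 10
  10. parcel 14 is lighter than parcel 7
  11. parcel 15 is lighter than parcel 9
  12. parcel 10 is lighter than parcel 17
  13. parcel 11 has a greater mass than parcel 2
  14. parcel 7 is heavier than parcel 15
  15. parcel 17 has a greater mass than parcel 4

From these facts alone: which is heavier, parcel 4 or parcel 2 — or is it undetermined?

Following every chain through parcel 2: above parcel 2 we get parcel 16, parcel 14, parcel 10, parcel 7, parcel 11, parcel 17; below parcel 2 we get parcel 15.
parcel 4 is not reached, and no chain runs the other way from parcel 4 to parcel 2.
So the given relations leave the order of parcel 2 and parcel 4 undetermined.

undetermined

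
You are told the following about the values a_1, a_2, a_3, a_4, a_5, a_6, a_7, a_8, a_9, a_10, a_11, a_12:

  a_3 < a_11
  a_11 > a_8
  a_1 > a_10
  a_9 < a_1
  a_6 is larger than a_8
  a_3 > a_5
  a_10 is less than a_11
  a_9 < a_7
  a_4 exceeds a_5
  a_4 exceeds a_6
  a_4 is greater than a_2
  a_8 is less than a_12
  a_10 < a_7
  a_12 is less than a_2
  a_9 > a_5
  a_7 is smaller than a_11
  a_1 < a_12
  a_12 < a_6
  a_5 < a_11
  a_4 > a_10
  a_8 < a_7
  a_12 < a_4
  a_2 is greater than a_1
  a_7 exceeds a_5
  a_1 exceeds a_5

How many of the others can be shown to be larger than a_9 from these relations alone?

7

Directly above a_9: a_1, a_7.
One step further: a_12, a_2, a_11 (5 so far).
One step further: a_6, a_4 (7 so far).
Nothing else is reachable above a_9; 7 in all.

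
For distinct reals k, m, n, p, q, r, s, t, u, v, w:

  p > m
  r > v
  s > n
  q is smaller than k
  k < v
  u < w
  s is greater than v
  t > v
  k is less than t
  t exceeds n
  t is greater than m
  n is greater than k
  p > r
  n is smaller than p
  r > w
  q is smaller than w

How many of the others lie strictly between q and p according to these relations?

Chaining upward from q reaches: k, w, v, n, t, r, s.
Chaining downward from p reaches: u, k, w, v, m, n, r.
Strictly between q and p are those in both lists: k, w, v, n, r — 5 elements.

5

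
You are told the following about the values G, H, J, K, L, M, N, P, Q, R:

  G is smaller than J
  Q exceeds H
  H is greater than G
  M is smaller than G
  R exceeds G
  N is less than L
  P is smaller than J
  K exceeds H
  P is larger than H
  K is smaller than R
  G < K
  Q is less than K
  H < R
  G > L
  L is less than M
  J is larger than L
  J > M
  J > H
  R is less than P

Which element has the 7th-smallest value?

The consecutive relations fix a unique order: N < L < M < G < H < Q < K < R < P < J.
The 7th smallest is K.

K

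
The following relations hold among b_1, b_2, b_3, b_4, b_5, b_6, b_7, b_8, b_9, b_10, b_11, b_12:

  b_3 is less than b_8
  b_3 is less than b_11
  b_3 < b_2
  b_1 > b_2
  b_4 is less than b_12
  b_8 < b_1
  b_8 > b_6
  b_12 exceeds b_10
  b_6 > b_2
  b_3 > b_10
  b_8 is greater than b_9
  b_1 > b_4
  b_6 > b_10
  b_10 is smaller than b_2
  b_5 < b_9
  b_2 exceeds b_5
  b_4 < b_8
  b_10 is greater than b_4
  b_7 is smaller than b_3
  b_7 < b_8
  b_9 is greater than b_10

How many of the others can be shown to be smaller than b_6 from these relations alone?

6

Directly below b_6: b_10, b_2.
One step further: b_4, b_3, b_5 (5 so far).
One step further: b_7 (6 so far).
Nothing else is reachable below b_6; 6 in all.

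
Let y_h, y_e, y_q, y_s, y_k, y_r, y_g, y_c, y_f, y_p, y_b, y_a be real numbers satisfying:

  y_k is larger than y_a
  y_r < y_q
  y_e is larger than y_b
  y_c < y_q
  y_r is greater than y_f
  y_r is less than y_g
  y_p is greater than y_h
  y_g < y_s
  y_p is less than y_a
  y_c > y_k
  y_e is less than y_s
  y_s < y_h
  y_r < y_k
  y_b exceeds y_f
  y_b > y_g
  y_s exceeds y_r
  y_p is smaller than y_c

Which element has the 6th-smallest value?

y_s

The consecutive relations fix a unique order: y_f < y_r < y_g < y_b < y_e < y_s < y_h < y_p < y_a < y_k < y_c < y_q.
The 6th smallest is y_s.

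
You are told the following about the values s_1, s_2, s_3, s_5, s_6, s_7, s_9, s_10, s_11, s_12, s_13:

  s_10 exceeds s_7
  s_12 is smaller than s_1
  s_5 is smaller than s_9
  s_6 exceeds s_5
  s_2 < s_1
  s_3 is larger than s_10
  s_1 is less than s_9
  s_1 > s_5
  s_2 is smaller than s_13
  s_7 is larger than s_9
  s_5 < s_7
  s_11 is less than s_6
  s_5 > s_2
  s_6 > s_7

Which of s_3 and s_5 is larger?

s_3

s_5 < s_1 and s_1 < s_9 give s_5 < s_9.
With s_9 < s_7: s_5 < s_1 < s_9 < s_7.
Then s_7 < s_10 extends the chain to s_10.
Then s_10 < s_3 extends the chain to s_3.
So s_5 < s_3; s_3 is the larger of the two.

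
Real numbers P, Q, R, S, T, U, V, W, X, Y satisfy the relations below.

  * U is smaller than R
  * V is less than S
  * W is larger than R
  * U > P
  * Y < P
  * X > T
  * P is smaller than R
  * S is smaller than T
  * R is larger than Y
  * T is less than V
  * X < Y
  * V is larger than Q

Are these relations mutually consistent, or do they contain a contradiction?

We have T < V stated directly, yet also V < S < T by chaining the others — so V < T. Contradiction.

inconsistent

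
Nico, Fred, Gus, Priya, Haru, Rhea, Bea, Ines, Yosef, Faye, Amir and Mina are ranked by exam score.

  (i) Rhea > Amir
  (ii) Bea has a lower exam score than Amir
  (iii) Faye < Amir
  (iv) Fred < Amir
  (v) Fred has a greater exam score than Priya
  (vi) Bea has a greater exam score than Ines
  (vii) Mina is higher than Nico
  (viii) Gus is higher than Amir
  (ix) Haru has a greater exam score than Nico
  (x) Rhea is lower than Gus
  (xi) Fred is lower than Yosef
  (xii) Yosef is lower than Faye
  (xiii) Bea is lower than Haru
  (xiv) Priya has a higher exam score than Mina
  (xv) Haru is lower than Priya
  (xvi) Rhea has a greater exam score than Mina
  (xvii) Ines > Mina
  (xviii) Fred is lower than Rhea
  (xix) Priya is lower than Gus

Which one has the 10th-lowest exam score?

Chaining the given pairs: Nico < Mina < Ines < Bea < Haru < Priya < Fred < Yosef < Faye < Amir < Rhea < Gus.
Counting 10 from the smallest end gives Amir.

Amir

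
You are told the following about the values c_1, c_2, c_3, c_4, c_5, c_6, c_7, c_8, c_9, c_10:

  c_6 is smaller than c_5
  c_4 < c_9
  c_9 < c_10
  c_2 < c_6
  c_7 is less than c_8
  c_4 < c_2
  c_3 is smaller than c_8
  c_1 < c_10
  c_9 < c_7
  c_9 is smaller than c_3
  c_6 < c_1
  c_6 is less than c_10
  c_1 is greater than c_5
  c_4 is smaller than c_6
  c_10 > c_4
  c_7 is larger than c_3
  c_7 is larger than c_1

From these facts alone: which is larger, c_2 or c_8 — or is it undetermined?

c_8

Link the given pairs in sequence: c_2 < c_6; c_6 < c_5; c_5 < c_1; c_1 < c_7; c_7 < c_8.
Together: c_2 < c_6 < c_5 < c_1 < c_7 < c_8.
So c_8 is larger.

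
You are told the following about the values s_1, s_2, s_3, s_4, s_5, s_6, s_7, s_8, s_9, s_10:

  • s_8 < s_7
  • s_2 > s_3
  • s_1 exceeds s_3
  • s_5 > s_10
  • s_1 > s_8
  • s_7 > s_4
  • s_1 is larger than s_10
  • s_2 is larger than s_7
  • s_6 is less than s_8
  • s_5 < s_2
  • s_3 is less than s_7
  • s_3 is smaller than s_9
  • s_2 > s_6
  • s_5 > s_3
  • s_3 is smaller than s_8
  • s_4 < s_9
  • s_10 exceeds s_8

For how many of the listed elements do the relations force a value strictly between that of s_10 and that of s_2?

The relations place s_10 below s_2. An element lies strictly between them when it is forced above s_10 and also forced below s_2.
Above s_10: {s_5, s_1}. Below s_2: {s_3, s_6, s_8, s_4, s_5, s_7}.
Intersection: {s_5} — 1.

1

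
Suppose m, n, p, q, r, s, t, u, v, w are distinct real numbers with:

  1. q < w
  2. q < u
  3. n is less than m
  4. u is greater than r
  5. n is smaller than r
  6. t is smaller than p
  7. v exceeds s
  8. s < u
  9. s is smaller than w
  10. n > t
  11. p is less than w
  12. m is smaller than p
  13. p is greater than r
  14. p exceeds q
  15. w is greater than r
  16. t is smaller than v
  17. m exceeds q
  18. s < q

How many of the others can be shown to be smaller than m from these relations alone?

From m the given relations immediately reach n, q.
From those, t, s — 4 in total.
No other element is forced below m by the given relations, so the count is 4.

4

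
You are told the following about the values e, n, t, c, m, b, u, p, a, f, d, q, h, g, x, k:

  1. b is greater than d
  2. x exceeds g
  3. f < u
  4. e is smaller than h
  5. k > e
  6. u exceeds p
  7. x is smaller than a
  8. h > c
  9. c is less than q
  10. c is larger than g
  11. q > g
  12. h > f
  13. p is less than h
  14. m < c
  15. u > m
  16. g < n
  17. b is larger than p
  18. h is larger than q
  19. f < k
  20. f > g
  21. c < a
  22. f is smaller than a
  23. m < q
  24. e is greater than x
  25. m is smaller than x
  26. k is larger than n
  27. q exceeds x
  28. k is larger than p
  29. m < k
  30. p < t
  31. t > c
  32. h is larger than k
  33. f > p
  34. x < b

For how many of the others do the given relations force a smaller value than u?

From u the given relations immediately reach m, p, f.
From those, g — 4 in total.
Nothing else is reachable below u; 4 in all.

4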